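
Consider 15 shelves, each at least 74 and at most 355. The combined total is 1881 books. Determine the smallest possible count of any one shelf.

To make one shelf as small as possible, make the other 14 as large as possible.
The other 14 can take up 14 × 355 = 4970 ≥ 1881 − 74, so one shelf can sit at its floor of 74.
Achievable: one at 74 and the other 14 totalling 1807, which fits since 14 × 74 ≤ 1807 ≤ 14 × 355.

74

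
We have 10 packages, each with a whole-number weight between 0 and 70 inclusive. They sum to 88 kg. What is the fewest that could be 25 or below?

If only k of them are at most 25, the other 10 − k are at least 26, so the total is at least (10 − k)·26 + k·0.
This is ≤ 88, so (10 − k)·26 + 0k ≤ 88, which gives k ≥ 7.
Exactly 7 works: 7 values at 0 and 3 at 26 total 78; raise one of the low values by 10 (still ≤ 25) to hit 88.

7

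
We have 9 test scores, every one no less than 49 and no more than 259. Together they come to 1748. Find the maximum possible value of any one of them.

Maximizing one value means minimizing the remaining 8.
The other 8 contribute at least 8 × 49 = 392, leaving at most 1748 − 392 = 1356.
But each score is capped at 259, so the maximum is 259.
Achievable: one at 259 and the other 8 totalling 1489, which fits since 8 × 49 ≤ 1489 ≤ 8 × 259.

259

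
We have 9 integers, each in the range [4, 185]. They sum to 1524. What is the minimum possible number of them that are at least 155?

5

Each value short of 155 is at most 154, costing at least 185 − 154 = 31 against the maximum total of 1665.
We can afford to lose at most 1665 − 1524 = 141, so at most ⌊141/31⌋ = 4 fall short, and at least 5 are ≥ 155.
Exactly 5 works: 5 values at 185 and 4 at 154 total 1541; lower one of the high values by 17 (still ≥ 155) to hit 1524.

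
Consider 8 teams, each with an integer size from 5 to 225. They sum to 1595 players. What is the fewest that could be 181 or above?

Suppose at most 8 − j of them reach 181; then j values are ≤ 180 and the rest ≤ 225.
The total is then ≤ 180·j + 225·(8 − j) = 1800 − 45j. For this to be ≥ 1595 we need j ≤ 4, so at least 8 − 4 = 4 must reach 181.
Exactly 4 works: 4 values at 225 and 4 at 180 total 1620; lower one of the high values by 25 (still ≥ 181) to hit 1595.

4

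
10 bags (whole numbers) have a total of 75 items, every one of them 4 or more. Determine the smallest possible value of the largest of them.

8

The average is 75/10 > 7, so not all 10 can be 7 or less; the largest is ≥ 8.
Equality holds with 5 values of 8 and 5 values of 7.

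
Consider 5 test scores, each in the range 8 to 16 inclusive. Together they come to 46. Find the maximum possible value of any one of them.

14

To make one score as large as possible, make the other 4 as small as possible.
The other 4 contribute at least 4 × 8 = 32, leaving at most 46 − 32 = 14.
Since 14 ≤ 16, this is achievable: one at 14 and 4 at 8.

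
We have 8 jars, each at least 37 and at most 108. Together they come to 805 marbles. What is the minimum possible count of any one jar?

To make one jar as small as possible, make the other 7 as large as possible.
The other 7 contribute at most 7 × 108 = 756, leaving at least 805 − 756 = 49.
Since 49 ≥ 37, this is achievable: one at 49 and 7 at 108.

49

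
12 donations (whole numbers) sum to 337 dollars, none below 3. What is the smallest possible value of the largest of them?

The 12 values sum to 337, so their maximum is at least ⌈337/12⌉ = 29.
Achievable: 1 of them at 29 and 11 at 28 total 337.

29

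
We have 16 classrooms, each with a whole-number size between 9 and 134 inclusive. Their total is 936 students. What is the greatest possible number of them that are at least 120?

7

If k of the values are ≥ 120, the total is ≥ 120k + 9(16 − k).
Setting 120k + 9(16 − k) ≤ 936 gives 111k ≤ 792, so k ≤ 7.
k = 7 is achieved by 7 values at 120 and 9 at 9, total 921; add 15 to one value (staying below 120) to reach 936.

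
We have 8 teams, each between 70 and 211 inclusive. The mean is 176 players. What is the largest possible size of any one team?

To make one team as large as possible, make the other 7 as small as possible.
The total is 8 × 176 = 1408.
The other 7 contribute at least 7 × 70 = 490, leaving at most 1408 − 490 = 918.
But each team is capped at 211, so the maximum is 211.
Achievable: one at 211 and the other 7 totalling 1197, which fits since 7 × 70 ≤ 1197 ≤ 7 × 211.

211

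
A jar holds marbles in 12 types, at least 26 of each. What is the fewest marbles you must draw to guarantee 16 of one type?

In the worst case you draw 15 of each of the 12 types: 12 × 15 = 180.
One more forces 16 of some type, so 180 + 1 = 181.

181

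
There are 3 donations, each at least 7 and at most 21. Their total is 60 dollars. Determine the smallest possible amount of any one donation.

To make one donation as small as possible, make the other 2 as large as possible.
The other 2 contribute at most 2 × 21 = 42, leaving at least 60 − 42 = 18.
Since 18 ≥ 7, this is achievable: one at 18 and 2 at 21.

18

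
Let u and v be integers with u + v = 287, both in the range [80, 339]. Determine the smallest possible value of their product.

uv = u(287 − u) is concave in u, so over [80, 207] it is minimized at an endpoint.
The extreme feasible split is u = 80, v = 207, giving uv = 16560.

16560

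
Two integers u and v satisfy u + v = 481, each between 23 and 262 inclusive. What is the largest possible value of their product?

For a fixed sum, the product uv is largest when u and v are as close as possible.
Taking u = 240 and v = 241 (both in [23, 262]) gives uv = 57840.

57840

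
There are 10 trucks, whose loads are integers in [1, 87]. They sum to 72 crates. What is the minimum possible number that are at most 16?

7

Let j be the number exceeding 16. Then the total is ≥ 17·j + 1·(10 − j) = 10 + 16j.
So 16j ≤ 62 and j ≤ 3; hence at least 10 − 3 = 7 are ≤ 16.
Exactly 7 works: 7 values at 1 and 3 at 17 total 58; raise one of the low values by 14 (still ≤ 16) to hit 72.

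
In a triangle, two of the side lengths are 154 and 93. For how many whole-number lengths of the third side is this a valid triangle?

The triangle inequality gives |154 − 93| < c < 154 + 93, i.e. 61 < c < 247.
So c can be any integer from 62 to 246: 185 values.

185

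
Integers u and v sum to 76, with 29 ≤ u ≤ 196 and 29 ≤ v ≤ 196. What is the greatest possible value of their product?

1444

For a fixed sum, the product uv is largest when u and v are as close as possible.
Taking u = 38 and v = 38 (both in [29, 196]) gives uv = 1444.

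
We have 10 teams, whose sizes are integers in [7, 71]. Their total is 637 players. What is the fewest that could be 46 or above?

8

If only k of them are at least 46, the other 10 − k are at most 45, so the total is at most k·71 + (10 − k)·45.
This must reach 637, so k·71 + (10 − k)·45 ≥ 637, giving k ≥ 8.
Exactly 8 works: 8 values at 71 and 2 at 45 total 658; lower one of the high values by 21 (still ≥ 46) to hit 637.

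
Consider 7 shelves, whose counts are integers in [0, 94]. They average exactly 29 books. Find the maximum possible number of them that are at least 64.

The total is 7 × 29 = 203.
Suppose k of them are at least 64. Those contribute at least 64 each and the other 7 − k at least 0 each.
So the total is at least 64k + 0(7 − k) = 0 + 64k. This must be ≤ 203, giving k ≤ 3.
k = 3 is achieved by 3 values at 64 and 4 at 0, total 192; add 11 to one value (staying below 64) to reach 203.

3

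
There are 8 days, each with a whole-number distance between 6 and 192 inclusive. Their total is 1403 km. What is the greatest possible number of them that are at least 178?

7

Suppose k of them are at least 178. Those contribute at least 178 each and the other 8 − k at least 6 each.
So the total is at least 178k + 6(8 − k) = 48 + 172k. This must be ≤ 1403, giving k ≤ 7.
k = 7 is achieved by 7 values at 178 and 1 at 6, total 1252; add 151 to one value (staying below 178) to reach 1403.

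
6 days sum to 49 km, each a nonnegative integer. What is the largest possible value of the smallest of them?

8

If every one of the 6 were at least 9, the total would be at least 6 × 9 = 54 > 49.
Equality holds with 5 values of 8 and 1 value of 9.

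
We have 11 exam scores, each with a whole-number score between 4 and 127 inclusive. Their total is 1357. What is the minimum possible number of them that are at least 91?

If only k of them are at least 91, the other 11 − k are at most 90, so the total is at most k·127 + (11 − k)·90.
This must reach 1357, so k·127 + (11 − k)·90 ≥ 1357, giving k ≥ 10.
Exactly 10 works: 10 values at 127 and 1 at 90 total 1360; lower one of the high values by 3 (still ≥ 91) to hit 1357.

10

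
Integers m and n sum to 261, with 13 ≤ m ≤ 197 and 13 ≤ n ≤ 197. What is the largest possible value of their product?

17030

For a fixed sum, the product mn is largest when m and n are as close as possible.
Taking m = 130 and n = 131 (both in [13, 197]) gives mn = 17030.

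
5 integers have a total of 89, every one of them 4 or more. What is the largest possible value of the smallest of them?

17

The 5 values sum to 89, so their minimum is at most ⌊89/5⌋ = 17.
Taking 1 copy of 17 and 4 copies of 18 gives exactly 89, so 17 is attained.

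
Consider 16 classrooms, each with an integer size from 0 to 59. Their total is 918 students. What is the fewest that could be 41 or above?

If only k of them are at least 41, the other 16 − k are at most 40, so the total is at most k·59 + (16 − k)·40.
This must reach 918, so k·59 + (16 − k)·40 ≥ 918, giving k ≥ 15.
Exactly 15 works: 15 values at 59 and 1 at 40 total 925; lower one of the high values by 7 (still ≥ 41) to hit 918.

15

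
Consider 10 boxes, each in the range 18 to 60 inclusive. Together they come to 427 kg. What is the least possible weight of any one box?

18

Minimizing one value means maximizing the remaining 9.
The other 9 can take up 9 × 60 = 540 ≥ 427 − 18, so one box can sit at its floor of 18.
Achievable: one at 18 and the other 9 totalling 409, which fits since 9 × 18 ≤ 409 ≤ 9 × 60.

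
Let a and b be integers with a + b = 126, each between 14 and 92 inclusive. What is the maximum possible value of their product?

3969

With a + b fixed, ab peaks when the two are closest together.
Taking a = 63 and b = 63 (both in [14, 92]) gives ab = 3969.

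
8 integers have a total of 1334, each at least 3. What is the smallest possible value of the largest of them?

167

The 8 values sum to 1334, so their maximum is at least ⌈1334/8⌉ = 167.
Equality holds with 6 values of 167 and 2 values of 166.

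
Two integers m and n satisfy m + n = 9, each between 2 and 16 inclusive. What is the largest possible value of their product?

20

With m + n fixed, mn peaks when the two are closest together.
Taking m = 4 and n = 5 (both in [2, 16]) gives mn = 20.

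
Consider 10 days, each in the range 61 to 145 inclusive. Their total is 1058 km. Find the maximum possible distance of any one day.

Maximizing one value means minimizing the remaining 9.
The other 9 contribute at least 9 × 61 = 549, leaving at most 1058 − 549 = 509.
But each day is capped at 145, so the maximum is 145.
Achievable: one at 145 and the other 9 totalling 913, which fits since 9 × 61 ≤ 913 ≤ 9 × 145.

145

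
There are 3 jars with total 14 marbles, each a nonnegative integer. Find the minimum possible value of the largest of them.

5

If every one of the 3 were at most 4, the total would be at most 3 × 4 = 12 < 14.
Equality holds with 2 values of 5 and 1 value of 4.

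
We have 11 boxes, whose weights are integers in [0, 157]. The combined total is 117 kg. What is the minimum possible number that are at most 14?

If only k of them are at most 14, the other 11 − k are at least 15, so the total is at least (11 − k)·15 + k·0.
This is ≤ 117, so (11 − k)·15 + 0k ≤ 117, which gives k ≥ 4.
Exactly 4 works: 4 values at 0 and 7 at 15 total 105; raise one of the low values by 12 (still ≤ 14) to hit 117.

4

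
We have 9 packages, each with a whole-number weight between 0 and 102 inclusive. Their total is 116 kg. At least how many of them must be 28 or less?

Let j be the number exceeding 28. Then the total is ≥ 29·j + 0·(9 − j) = 0 + 29j.
So 29j ≤ 116 and j ≤ 4; hence at least 9 − 4 = 5 are ≤ 28.
Exactly 5 works: 5 values at 0 and 4 at 29 total 116.

5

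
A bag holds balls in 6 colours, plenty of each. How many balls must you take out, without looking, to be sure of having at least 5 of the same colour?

In the worst case you draw 4 of each of the 6 colours: 6 × 4 = 24.
One more forces 5 of some colour, so 24 + 1 = 25.

25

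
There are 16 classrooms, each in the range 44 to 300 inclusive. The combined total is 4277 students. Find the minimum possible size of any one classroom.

44

To make one classroom as small as possible, make the other 15 as large as possible.
The other 15 can take up 15 × 300 = 4500 ≥ 4277 − 44, so one classroom can sit at its floor of 44.
Achievable: one at 44 and the other 15 totalling 4233, which fits since 15 × 44 ≤ 4233 ≤ 15 × 300.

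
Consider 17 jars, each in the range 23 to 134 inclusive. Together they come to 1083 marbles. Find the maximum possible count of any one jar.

Maximizing one value means minimizing the remaining 16.
The other 16 contribute at least 16 × 23 = 368, leaving at most 1083 − 368 = 715.
But each jar is capped at 134, so the maximum is 134.
Achievable: one at 134 and the other 16 totalling 949, which fits since 16 × 23 ≤ 949 ≤ 16 × 134.

134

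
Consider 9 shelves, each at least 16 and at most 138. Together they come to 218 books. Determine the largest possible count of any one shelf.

Maximizing one value means minimizing the remaining 8.
The other 8 contribute at least 8 × 16 = 128, leaving at most 218 − 128 = 90.
Since 90 ≤ 138, this is achievable: one at 90 and 8 at 16.

90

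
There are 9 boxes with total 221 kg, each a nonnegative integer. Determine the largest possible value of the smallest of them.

If every one of the 9 were at least 25, the total would be at least 9 × 25 = 225 > 221.
Achievable: 4 of them at 24 and 5 at 25 total 221.

24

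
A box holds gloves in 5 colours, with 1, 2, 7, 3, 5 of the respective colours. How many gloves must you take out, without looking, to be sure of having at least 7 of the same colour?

In the worst case you take as many as possible of each colour without reaching 7: 1 + 2 + 6 + 3 + 5 = 17.
The next one must give 7 of some colour, so 17 + 1 = 18.

18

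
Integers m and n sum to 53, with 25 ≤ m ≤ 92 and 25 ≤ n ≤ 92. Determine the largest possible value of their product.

702

mn = m(53 − m) is maximized when m is as near 53/2 as the bounds allow.
Taking m = 26 and n = 27 (both in [25, 92]) gives mn = 702.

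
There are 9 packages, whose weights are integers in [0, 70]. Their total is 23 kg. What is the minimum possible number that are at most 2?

Each value above 2 is at least 3, contributing at least 3 − 0 = 3 above the floor 0.
The sum exceeds the floor total 0 by 23, so at most ⌊23/3⌋ = 7 exceed 2, and at least 2 are ≤ 2.
Exactly 2 works: 2 values at 0 and 7 at 3 total 21; raise one of the low values by 2 (still ≤ 2) to hit 23.

2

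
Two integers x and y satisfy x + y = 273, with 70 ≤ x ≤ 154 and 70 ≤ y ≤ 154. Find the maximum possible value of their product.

18632

For a fixed sum, the product xy is largest when x and y are as close as possible.
Taking x = 136 and y = 137 (both in [70, 154]) gives xy = 18632.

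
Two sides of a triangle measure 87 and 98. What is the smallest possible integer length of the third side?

12

The third side must exceed |87 − 98| = 11.
The smallest integer above 11 is 12.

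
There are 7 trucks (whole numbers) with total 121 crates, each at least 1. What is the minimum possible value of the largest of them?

18

Some value must be at least ⌈121/7⌉ = 18, since 7 × 17 = 119 < 121.
Taking 5 copies of 17 and 2 copies of 18 gives exactly 121, so 18 is attained.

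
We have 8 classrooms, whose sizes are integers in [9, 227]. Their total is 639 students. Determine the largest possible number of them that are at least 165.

Suppose k of them are at least 165. Those contribute at least 165 each and the other 8 − k at least 9 each.
So the total is at least 165k + 9(8 − k) = 72 + 156k. This must be ≤ 639, giving k ≤ 3.
k = 3 is achieved by 3 values at 165 and 5 at 9, total 540; add 99 to one value (staying below 165) to reach 639.

3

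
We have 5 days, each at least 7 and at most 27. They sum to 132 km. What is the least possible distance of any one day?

24

Minimizing one value means maximizing the remaining 4.
The other 4 contribute at most 4 × 27 = 108, leaving at least 132 − 108 = 24.
Since 24 ≥ 7, this is achievable: one at 24 and 4 at 27.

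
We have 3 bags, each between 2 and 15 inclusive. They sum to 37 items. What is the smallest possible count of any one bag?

Minimizing one value means maximizing the remaining 2.
The other 2 contribute at most 2 × 15 = 30, leaving at least 37 − 30 = 7.
Since 7 ≥ 2, this is achievable: one at 7 and 2 at 15.

7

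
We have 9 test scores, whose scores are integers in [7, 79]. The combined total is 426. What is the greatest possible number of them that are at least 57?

If k of the values are ≥ 57, the total is ≥ 57k + 7(9 − k).
Setting 57k + 7(9 − k) ≤ 426 gives 50k ≤ 363, so k ≤ 7.
k = 7 is achieved by 7 values at 57 and 2 at 7, total 413; add 13 to one value (staying below 57) to reach 426.

7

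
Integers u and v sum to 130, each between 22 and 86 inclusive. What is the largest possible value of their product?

For a fixed sum, the product uv is largest when u and v are as close as possible.
Taking u = 65 and v = 65 (both in [22, 86]) gives uv = 4225.

4225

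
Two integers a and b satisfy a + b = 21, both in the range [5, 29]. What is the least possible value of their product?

80

ab = a(21 − a) is concave in a, so over [5, 16] it is minimized at an endpoint.
At the endpoint a = 5, b = 21 − 5 = 16, so ab = 5 × 16 = 80.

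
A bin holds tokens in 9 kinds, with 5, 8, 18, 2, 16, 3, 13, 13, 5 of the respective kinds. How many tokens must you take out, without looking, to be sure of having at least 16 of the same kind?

80

In the worst case you take as many as possible of each kind without reaching 16: 5 + 8 + 15 + 2 + 15 + 3 + 13 + 13 + 5 = 79.
The next one must give 16 of some kind, so 79 + 1 = 80.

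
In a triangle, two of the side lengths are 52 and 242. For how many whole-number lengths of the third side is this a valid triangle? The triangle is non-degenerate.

The triangle inequality gives |52 − 242| < c < 52 + 242, i.e. 190 < c < 294.
So c can be any integer from 191 to 293: 103 values.

103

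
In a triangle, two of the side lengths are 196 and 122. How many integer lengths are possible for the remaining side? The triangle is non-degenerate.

The triangle inequality gives |196 − 122| < c < 196 + 122, i.e. 74 < c < 318.
So c can be any integer from 75 to 317: 243 values.

243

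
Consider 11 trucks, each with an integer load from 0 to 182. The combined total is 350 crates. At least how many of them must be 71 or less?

7

If only k of them are at most 71, the other 11 − k are at least 72, so the total is at least (11 − k)·72 + k·0.
This is ≤ 350, so (11 − k)·72 + 0k ≤ 350, which gives k ≥ 7.
Exactly 7 works: 7 values at 0 and 4 at 72 total 288; raise one of the low values by 62 (still ≤ 71) to hit 350.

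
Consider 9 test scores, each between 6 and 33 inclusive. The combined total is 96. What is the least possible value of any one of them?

Minimizing one value means maximizing the remaining 8.
The other 8 can take up 8 × 33 = 264 ≥ 96 − 6, so one score can sit at its floor of 6.
Achievable: one at 6 and the other 8 totalling 90, which fits since 8 × 6 ≤ 90 ≤ 8 × 33.

6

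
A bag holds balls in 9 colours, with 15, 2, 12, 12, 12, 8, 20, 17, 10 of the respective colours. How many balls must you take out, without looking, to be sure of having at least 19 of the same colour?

107

In the worst case you take as many as possible of each colour without reaching 19: 15 + 2 + 12 + 12 + 12 + 8 + 18 + 17 + 10 = 106.
The next one must give 19 of some colour, so 106 + 1 = 107.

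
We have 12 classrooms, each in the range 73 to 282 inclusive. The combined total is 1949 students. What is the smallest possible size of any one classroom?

73

To make one classroom as small as possible, make the other 11 as large as possible.
The other 11 can take up 11 × 282 = 3102 ≥ 1949 − 73, so one classroom can sit at its floor of 73.
Achievable: one at 73 and the other 11 totalling 1876, which fits since 11 × 73 ≤ 1876 ≤ 11 × 282.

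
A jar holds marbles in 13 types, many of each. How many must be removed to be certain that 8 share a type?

In the worst case you draw 7 of each of the 13 types: 13 × 7 = 91.
One more forces 8 of some type, so 91 + 1 = 92.

92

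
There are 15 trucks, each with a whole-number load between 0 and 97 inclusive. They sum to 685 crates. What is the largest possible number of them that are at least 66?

10

Suppose k of them are at least 66. Those contribute at least 66 each and the other 15 − k at least 0 each.
So the total is at least 66k + 0(15 − k) = 0 + 66k. This must be ≤ 685, giving k ≤ 10.
k = 10 is achieved by 10 values at 66 and 5 at 0, total 660; add 25 to one value (staying below 66) to reach 685.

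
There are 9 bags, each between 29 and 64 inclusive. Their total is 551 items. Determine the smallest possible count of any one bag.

39

Minimizing one value means maximizing the remaining 8.
The other 8 contribute at most 8 × 64 = 512, leaving at least 551 − 512 = 39.
Since 39 ≥ 29, this is achievable: one at 39 and 8 at 64.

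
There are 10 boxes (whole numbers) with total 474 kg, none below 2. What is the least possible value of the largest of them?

If every one of the 10 were at most 47, the total would be at most 10 × 47 = 470 < 474.
Taking 6 copies of 47 and 4 copies of 48 gives exactly 474, so 48 is attained.

48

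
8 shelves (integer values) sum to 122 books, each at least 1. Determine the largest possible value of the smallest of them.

15

If every one of the 8 were at least 16, the total would be at least 8 × 16 = 128 > 122.
Achievable: 6 of them at 15 and 2 at 16 total 122.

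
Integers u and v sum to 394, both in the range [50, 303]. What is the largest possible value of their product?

38809

uv = u(394 − u) is maximized when u is as near 394/2 as the bounds allow.
Taking u = 197 and v = 197 (both in [50, 303]) gives uv = 38809.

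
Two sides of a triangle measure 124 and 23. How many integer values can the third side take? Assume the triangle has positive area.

45

The triangle inequality gives |124 − 23| < c < 124 + 23, i.e. 101 < c < 147.
So c can be any integer from 102 to 146: 45 values.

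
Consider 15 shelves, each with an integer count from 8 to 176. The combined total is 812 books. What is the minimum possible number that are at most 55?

1

Let j be the number exceeding 55. Then the total is ≥ 56·j + 8·(15 − j) = 120 + 48j.
So 48j ≤ 692 and j ≤ 14; hence at least 15 − 14 = 1 are ≤ 55.
Exactly 1 works: 1 value at 8 and 14 at 56 total 792; raise one of the low values by 20 (still ≤ 55) to hit 812.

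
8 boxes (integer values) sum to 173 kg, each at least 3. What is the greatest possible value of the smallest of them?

The 8 values sum to 173, so their minimum is at most ⌊173/8⌋ = 21.
Taking 3 copies of 21 and 5 copies of 22 gives exactly 173, so 21 is attained.

21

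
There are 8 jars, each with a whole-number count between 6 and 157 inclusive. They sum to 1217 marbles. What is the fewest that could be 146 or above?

5

If only k of them are at least 146, the other 8 − k are at most 145, so the total is at most k·157 + (8 − k)·145.
This must reach 1217, so k·157 + (8 − k)·145 ≥ 1217, giving k ≥ 5.
Exactly 5 works: 5 values at 157 and 3 at 145 total 1220; lower one of the high values by 3 (still ≥ 146) to hit 1217.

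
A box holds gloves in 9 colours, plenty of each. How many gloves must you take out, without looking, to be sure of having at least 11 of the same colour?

You could draw 10 of every colour without reaching 11 of any — 90 in all.
One more forces 11 of some colour, so 90 + 1 = 91.

91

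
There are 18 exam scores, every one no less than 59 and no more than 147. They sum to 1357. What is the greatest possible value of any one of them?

To make one score as large as possible, make the other 17 as small as possible.
The other 17 contribute at least 17 × 59 = 1003, leaving at most 1357 − 1003 = 354.
But each score is capped at 147, so the maximum is 147.
Achievable: one at 147 and the other 17 totalling 1210, which fits since 17 × 59 ≤ 1210 ≤ 17 × 147.

147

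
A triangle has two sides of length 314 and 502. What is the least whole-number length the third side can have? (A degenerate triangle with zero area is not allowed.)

The third side must exceed |314 − 502| = 188.
The smallest integer above 188 is 189.

189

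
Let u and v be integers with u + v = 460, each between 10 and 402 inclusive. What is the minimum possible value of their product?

23316

uv = u(460 − u) is concave in u, so over [58, 402] it is minimized at an endpoint.
At the endpoint u = 58, v = 460 − 58 = 402, so uv = 58 × 402 = 23316.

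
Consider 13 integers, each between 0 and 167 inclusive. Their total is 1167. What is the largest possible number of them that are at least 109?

10

Suppose k of them are at least 109. Those contribute at least 109 each and the other 13 − k at least 0 each.
So the total is at least 109k + 0(13 − k) = 0 + 109k. This must be ≤ 1167, giving k ≤ 10.
k = 10 is achieved by 10 values at 109 and 3 at 0, total 1090; add 77 to one value (staying below 109) to reach 1167.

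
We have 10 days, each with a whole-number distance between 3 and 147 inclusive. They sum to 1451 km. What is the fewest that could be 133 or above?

Each value short of 133 is at most 132, costing at least 147 − 132 = 15 against the maximum total of 1470.
We can afford to lose at most 1470 − 1451 = 19, so at most ⌊19/15⌋ = 1 fall short, and at least 9 are ≥ 133.
Exactly 9 works: 9 values at 147 and 1 at 132 total 1455; lower one of the high values by 4 (still ≥ 133) to hit 1451.

9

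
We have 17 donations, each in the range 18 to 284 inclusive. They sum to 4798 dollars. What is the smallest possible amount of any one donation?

254

Minimizing one value means maximizing the remaining 16.
The other 16 contribute at most 16 × 284 = 4544, leaving at least 4798 − 4544 = 254.
Since 254 ≥ 18, this is achievable: one at 254 and 16 at 284.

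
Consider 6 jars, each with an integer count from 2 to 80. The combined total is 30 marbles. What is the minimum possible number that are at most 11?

5

Let j be the number exceeding 11. Then the total is ≥ 12·j + 2·(6 − j) = 12 + 10j.
So 10j ≤ 18 and j ≤ 1; hence at least 6 − 1 = 5 are ≤ 11.
Exactly 5 works: 5 values at 2 and 1 at 12 total 22; raise one of the low values by 8 (still ≤ 11) to hit 30.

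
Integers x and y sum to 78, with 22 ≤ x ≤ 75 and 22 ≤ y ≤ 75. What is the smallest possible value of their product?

1232

xy = x(78 − x) is concave in x, so over [22, 56] it is minimized at an endpoint.
The extreme feasible split is x = 22, y = 56, giving xy = 1232.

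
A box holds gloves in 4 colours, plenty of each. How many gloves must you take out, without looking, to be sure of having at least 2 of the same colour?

5

You could draw 1 of every colour without reaching 2 of any — 4 in all.
One more forces 2 of some colour, so 4 + 1 = 5.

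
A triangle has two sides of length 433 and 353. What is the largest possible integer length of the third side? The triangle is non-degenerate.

The third side must be less than 433 + 353 = 786.
The largest integer below 786 is 785.

785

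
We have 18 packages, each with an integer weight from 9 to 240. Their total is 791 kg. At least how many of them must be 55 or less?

Each value above 55 is at least 56, contributing at least 56 − 9 = 47 above the floor 9.
The sum exceeds the floor total 162 by 629, so at most ⌊629/47⌋ = 13 exceed 55, and at least 5 are ≤ 55.
Exactly 5 works: 5 values at 9 and 13 at 56 total 773; raise one of the low values by 18 (still ≤ 55) to hit 791.

5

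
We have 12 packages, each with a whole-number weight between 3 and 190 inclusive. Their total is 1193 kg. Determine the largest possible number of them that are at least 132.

Suppose k of them are at least 132. Those contribute at least 132 each and the other 12 − k at least 3 each.
So the total is at least 132k + 3(12 − k) = 36 + 129k. This must be ≤ 1193, giving k ≤ 8.
k = 8 is achieved by 8 values at 132 and 4 at 3, total 1068; add 125 to one value (staying below 132) to reach 1193.

8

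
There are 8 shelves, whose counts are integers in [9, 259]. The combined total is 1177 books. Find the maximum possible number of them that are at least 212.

5

If k of the values are ≥ 212, the total is ≥ 212k + 9(8 − k).
Setting 212k + 9(8 − k) ≤ 1177 gives 203k ≤ 1105, so k ≤ 5.
k = 5 is achieved by 5 values at 212 and 3 at 9, total 1087; add 90 to one value (staying below 212) to reach 1177.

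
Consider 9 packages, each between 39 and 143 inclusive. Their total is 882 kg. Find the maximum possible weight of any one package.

143

To make one package as large as possible, make the other 8 as small as possible.
The other 8 contribute at least 8 × 39 = 312, leaving at most 882 − 312 = 570.
But each package is capped at 143, so the maximum is 143.
Achievable: one at 143 and the other 8 totalling 739, which fits since 8 × 39 ≤ 739 ≤ 8 × 143.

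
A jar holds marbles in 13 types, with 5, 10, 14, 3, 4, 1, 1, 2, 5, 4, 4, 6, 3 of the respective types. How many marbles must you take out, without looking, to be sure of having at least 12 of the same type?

In the worst case you take as many as possible of each type without reaching 12: 5 + 10 + 11 + 3 + 4 + 1 + 1 + 2 + 5 + 4 + 4 + 6 + 3 = 59.
The next one must give 12 of some type, so 59 + 1 = 60.

60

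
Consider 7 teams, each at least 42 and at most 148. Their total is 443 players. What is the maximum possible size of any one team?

To make one team as large as possible, make the other 6 as small as possible.
The other 6 contribute at least 6 × 42 = 252, leaving at most 443 − 252 = 191.
But each team is capped at 148, so the maximum is 148.
Achievable: one at 148 and the other 6 totalling 295, which fits since 6 × 42 ≤ 295 ≤ 6 × 148.

148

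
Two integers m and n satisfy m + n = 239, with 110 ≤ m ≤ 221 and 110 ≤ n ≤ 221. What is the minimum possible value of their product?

Since m + n is fixed, pushing one of them to its bound minimizes the product.
At the endpoint m = 110, n = 239 − 110 = 129, so mn = 110 × 129 = 14190.

14190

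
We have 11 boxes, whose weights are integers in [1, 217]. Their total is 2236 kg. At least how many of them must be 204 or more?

1

Each value short of 204 is at most 203, costing at least 217 − 203 = 14 against the maximum total of 2387.
We can afford to lose at most 2387 − 2236 = 151, so at most ⌊151/14⌋ = 10 fall short, and at least 1 are ≥ 204.
Exactly 1 works: 1 value at 217 and 10 at 203 total 2247; lower one of the high values by 11 (still ≥ 204) to hit 2236.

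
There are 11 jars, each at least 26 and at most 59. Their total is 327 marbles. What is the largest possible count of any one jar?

59

To make one jar as large as possible, make the other 10 as small as possible.
The other 10 contribute at least 10 × 26 = 260, leaving at most 327 − 260 = 67.
But each jar is capped at 59, so the maximum is 59.
Achievable: one at 59 and the other 10 totalling 268, which fits since 10 × 26 ≤ 268 ≤ 10 × 59.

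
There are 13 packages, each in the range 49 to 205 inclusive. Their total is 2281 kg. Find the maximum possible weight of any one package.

To make one package as large as possible, make the other 12 as small as possible.
The other 12 contribute at least 12 × 49 = 588, leaving at most 2281 − 588 = 1693.
But each package is capped at 205, so the maximum is 205.
Achievable: one at 205 and the other 12 totalling 2076, which fits since 12 × 49 ≤ 2076 ≤ 12 × 205.

205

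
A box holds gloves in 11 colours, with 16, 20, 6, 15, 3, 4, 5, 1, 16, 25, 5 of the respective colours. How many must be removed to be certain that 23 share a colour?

In the worst case you take as many as possible of each colour without reaching 23: 16 + 20 + 6 + 15 + 3 + 4 + 5 + 1 + 16 + 22 + 5 = 113.
The next one must give 23 of some colour, so 113 + 1 = 114.

114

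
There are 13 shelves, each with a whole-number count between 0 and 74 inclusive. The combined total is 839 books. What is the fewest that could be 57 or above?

Each value short of 57 is at most 56, costing at least 74 − 56 = 18 against the maximum total of 962.
We can afford to lose at most 962 − 839 = 123, so at most ⌊123/18⌋ = 6 fall short, and at least 7 are ≥ 57.
Exactly 7 works: 7 values at 74 and 6 at 56 total 854; lower one of the high values by 15 (still ≥ 57) to hit 839.

7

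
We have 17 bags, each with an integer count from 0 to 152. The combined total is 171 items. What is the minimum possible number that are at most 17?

If only k of them are at most 17, the other 17 − k are at least 18, so the total is at least (17 − k)·18 + k·0.
This is ≤ 171, so (17 − k)·18 + 0k ≤ 171, which gives k ≥ 8.
Exactly 8 works: 8 values at 0 and 9 at 18 total 162; raise one of the low values by 9 (still ≤ 17) to hit 171.

8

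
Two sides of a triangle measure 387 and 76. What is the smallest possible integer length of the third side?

The third side must exceed |387 − 76| = 311.
The smallest integer above 311 is 312.

312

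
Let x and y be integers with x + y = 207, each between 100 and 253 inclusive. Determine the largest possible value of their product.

10712

With x + y fixed, xy peaks when the two are closest together.
Taking x = 103 and y = 104 (both in [100, 253]) gives xy = 10712.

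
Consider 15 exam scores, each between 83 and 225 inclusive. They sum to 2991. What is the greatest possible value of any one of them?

225

To make one score as large as possible, make the other 14 as small as possible.
The other 14 contribute at least 14 × 83 = 1162, leaving at most 2991 − 1162 = 1829.
But each score is capped at 225, so the maximum is 225.
Achievable: one at 225 and the other 14 totalling 2766, which fits since 14 × 83 ≤ 2766 ≤ 14 × 225.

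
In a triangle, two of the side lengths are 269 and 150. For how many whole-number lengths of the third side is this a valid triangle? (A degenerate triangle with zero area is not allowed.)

299

The triangle inequality gives |269 − 150| < c < 269 + 150, i.e. 119 < c < 419.
So c can be any integer from 120 to 418: 299 values.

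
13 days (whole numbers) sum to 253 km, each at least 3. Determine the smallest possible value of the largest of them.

20

The 13 values sum to 253, so their maximum is at least ⌈253/13⌉ = 20.
Equality holds with 6 values of 20 and 7 values of 19.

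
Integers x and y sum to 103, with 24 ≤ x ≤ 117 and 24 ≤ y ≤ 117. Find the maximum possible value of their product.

With x + y fixed, xy peaks when the two are closest together.
Taking x = 51 and y = 52 (both in [24, 117]) gives xy = 2652.

2652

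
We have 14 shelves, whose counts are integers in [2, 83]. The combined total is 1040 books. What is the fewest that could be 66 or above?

Each value short of 66 is at most 65, costing at least 83 − 65 = 18 against the maximum total of 1162.
We can afford to lose at most 1162 − 1040 = 122, so at most ⌊122/18⌋ = 6 fall short, and at least 8 are ≥ 66.
Exactly 8 works: 8 values at 83 and 6 at 65 total 1054; lower one of the high values by 14 (still ≥ 66) to hit 1040.

8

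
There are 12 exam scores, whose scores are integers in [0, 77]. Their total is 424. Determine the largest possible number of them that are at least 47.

9

With k values at 47 or above and the rest at least 0, the sum is at least 0 + 47k.
Since the sum is 424, we need 47k ≤ 424, i.e. k ≤ 9.
k = 9 is achieved by 9 values at 47 and 3 at 0, total 423; add 1 to one value (staying below 47) to reach 424.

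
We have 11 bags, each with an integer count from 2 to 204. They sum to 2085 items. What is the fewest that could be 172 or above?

If only k of them are at least 172, the other 11 − k are at most 171, so the total is at most k·204 + (11 − k)·171.
This must reach 2085, so k·204 + (11 − k)·171 ≥ 2085, giving k ≥ 7.
Exactly 7 works: 7 values at 204 and 4 at 171 total 2112; lower one of the high values by 27 (still ≥ 172) to hit 2085.

7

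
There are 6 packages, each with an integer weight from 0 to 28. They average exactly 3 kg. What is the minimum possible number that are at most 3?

2

The total is 6 × 3 = 18.
Each value above 3 is at least 4, contributing at least 4 − 0 = 4 above the floor 0.
The sum exceeds the floor total 0 by 18, so at most ⌊18/4⌋ = 4 exceed 3, and at least 2 are ≤ 3.
Exactly 2 works: 2 values at 0 and 4 at 4 total 16; raise one of the low values by 2 (still ≤ 3) to hit 18.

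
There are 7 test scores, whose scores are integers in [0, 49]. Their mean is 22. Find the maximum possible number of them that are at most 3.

The total is 7 × 22 = 154.
Each value at 3 or below falls at least 49 − 3 = 46 short of the ceiling 49.
The ceiling total is 7 × 49 = 343, and we need 154, so at most ⌊(343 − 154)/46⌋ = 4 can be that low.
k = 4 is achieved by 4 values at 3 and 3 at 49, total 159; lower one of the 49's by 5 (still > 3) to reach 154.

4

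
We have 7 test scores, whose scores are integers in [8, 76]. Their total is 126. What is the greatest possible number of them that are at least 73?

If k of the values are ≥ 73, the total is ≥ 73k + 8(7 − k).
Setting 73k + 8(7 − k) ≤ 126 gives 65k ≤ 70, so k ≤ 1.
k = 1 is achieved by 1 value at 73 and 6 at 8, total 121; add 5 to one value (staying below 73) to reach 126.

1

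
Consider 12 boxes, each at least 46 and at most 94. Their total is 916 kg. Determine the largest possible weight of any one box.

94

To make one box as large as possible, make the other 11 as small as possible.
The other 11 contribute at least 11 × 46 = 506, leaving at most 916 − 506 = 410.
But each box is capped at 94, so the maximum is 94.
Achievable: one at 94 and the other 11 totalling 822, which fits since 11 × 46 ≤ 822 ≤ 11 × 94.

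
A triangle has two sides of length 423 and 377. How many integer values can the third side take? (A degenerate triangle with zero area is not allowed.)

753

The triangle inequality gives |423 − 377| < c < 423 + 377, i.e. 46 < c < 800.
So c can be any integer from 47 to 799: 753 values.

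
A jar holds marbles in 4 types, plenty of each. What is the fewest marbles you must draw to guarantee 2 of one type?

5

In the worst case you draw 1 of each of the 4 types: 4 × 1 = 4.
One more forces 2 of some type, so 4 + 1 = 5.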